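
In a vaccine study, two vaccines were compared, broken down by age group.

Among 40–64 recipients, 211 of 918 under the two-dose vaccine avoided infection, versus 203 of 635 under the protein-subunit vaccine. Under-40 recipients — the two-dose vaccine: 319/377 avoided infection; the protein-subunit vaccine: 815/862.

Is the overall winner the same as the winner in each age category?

Yes

40–64: the two-dose vaccine 211/918 = 23.0%, the protein-subunit vaccine 203/635 = 32.0% → the protein-subunit vaccine
Under-40: the two-dose vaccine 319/377 = 84.6%, the protein-subunit vaccine 815/862 = 94.5% → the protein-subunit vaccine
Overall: the two-dose vaccine 530/1295 = 40.9%, the protein-subunit vaccine 1018/1497 = 68.0% → the protein-subunit vaccine
The protein-subunit vaccine wins overall and in every age group — no reversal.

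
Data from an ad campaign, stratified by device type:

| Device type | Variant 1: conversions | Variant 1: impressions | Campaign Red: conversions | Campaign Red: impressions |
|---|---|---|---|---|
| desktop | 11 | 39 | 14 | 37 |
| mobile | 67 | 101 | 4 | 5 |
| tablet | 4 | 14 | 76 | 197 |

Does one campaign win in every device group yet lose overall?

Yes

Desktop: Variant 1 11/39 = 28.2%, Campaign Red 14/37 = 37.8% → Campaign Red
Mobile: Variant 1 67/101 = 66.3%, Campaign Red 4/5 = 80.0% → Campaign Red
Tablet: Variant 1 4/14 = 28.6%, Campaign Red 76/197 = 38.6% → Campaign Red
Overall: Variant 1 82/154 = 53.2%, Campaign Red 94/239 = 39.3% → Variant 1
Campaign Red wins each device group but Variant 1 wins overall — the comparison reverses. Campaign Red's impressions skew toward tablet, which has a lower base rate.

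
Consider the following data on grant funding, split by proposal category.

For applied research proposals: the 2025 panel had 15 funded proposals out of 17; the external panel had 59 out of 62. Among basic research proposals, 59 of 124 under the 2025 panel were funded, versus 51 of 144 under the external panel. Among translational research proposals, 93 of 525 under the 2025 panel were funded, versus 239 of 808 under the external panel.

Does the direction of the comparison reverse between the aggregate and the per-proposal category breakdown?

No

Applied research: the 2025 panel 15/17 = 88.2%, the external panel 59/62 = 95.2% → the external panel
Basic research: the 2025 panel 59/124 = 47.6%, the external panel 51/144 = 35.4% → the 2025 panel
Translational research: the 2025 panel 93/525 = 17.7%, the external panel 239/808 = 29.6% → the external panel
Overall: the 2025 panel 167/666 = 25.1%, the external panel 349/1014 = 34.4% → the external panel
Neither sweeps: the 2025 panel wins 1 of 3 groups, the external panel wins 2. The external panel wins overall but not every group — no Simpson reversal.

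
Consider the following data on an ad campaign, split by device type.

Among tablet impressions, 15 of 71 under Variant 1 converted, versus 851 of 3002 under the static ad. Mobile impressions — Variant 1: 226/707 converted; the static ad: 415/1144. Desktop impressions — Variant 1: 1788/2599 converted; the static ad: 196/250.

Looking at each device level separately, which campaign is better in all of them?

the static ad

Tablet: Variant 1 15/71 = 21.1%, the static ad 851/3002 = 28.3% → the static ad
Mobile: Variant 1 226/707 = 32.0%, the static ad 415/1144 = 36.3% → the static ad
Desktop: Variant 1 1788/2599 = 68.8%, the static ad 196/250 = 78.4% → the static ad
The static ad has the higher rate in all 3 groups.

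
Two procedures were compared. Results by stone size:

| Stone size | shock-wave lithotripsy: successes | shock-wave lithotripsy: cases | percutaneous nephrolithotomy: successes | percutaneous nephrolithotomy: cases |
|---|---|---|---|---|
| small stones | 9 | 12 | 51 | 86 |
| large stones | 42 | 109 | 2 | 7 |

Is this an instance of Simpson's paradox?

Small stones: shock-wave lithotripsy 9/12 = 75.0%, percutaneous nephrolithotomy 51/86 = 59.3% → shock-wave lithotripsy
Large stones: shock-wave lithotripsy 42/109 = 38.5%, percutaneous nephrolithotomy 2/7 = 28.6% → shock-wave lithotripsy
Overall: shock-wave lithotripsy 51/121 = 42.1%, percutaneous nephrolithotomy 53/93 = 57.0% → percutaneous nephrolithotomy
Shock-wave lithotripsy wins each stone group but percutaneous nephrolithotomy wins overall — the comparison reverses. Shock-wave lithotripsy's cases skew toward large stones, which has a lower base rate.

Yes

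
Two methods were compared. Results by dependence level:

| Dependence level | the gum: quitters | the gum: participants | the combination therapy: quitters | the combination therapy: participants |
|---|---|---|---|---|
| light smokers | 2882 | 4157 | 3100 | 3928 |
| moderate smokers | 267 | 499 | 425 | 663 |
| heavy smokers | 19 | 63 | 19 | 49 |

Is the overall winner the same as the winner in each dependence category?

Light smokers: the gum 2882/4157 = 69.3%, the combination therapy 3100/3928 = 78.9% → the combination therapy
Moderate smokers: the gum 267/499 = 53.5%, the combination therapy 425/663 = 64.1% → the combination therapy
Heavy smokers: the gum 19/63 = 30.2%, the combination therapy 19/49 = 38.8% → the combination therapy
Overall: the gum 3168/4719 = 67.1%, the combination therapy 3544/4640 = 76.4% → the combination therapy
The combination therapy wins overall and in every dependence group — no reversal.

Yes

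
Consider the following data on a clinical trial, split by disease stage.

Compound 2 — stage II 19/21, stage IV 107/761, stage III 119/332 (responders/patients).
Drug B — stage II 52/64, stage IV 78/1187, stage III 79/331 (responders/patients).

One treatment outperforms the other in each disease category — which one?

Stage II: Compound 2 19/21 = 90.5%, Drug B 52/64 = 81.2% → Compound 2
Stage IV: Compound 2 107/761 = 14.1%, Drug B 78/1187 = 6.6% → Compound 2
Stage III: Compound 2 119/332 = 35.8%, Drug B 79/331 = 23.9% → Compound 2
Compound 2 has the higher rate in all 3 groups.

Compound 2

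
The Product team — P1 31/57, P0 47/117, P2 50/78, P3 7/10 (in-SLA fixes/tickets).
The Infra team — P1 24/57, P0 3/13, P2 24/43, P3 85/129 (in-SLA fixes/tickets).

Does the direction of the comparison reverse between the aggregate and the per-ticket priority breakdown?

Yes

P1: the Product team 31/57 = 54.4%, the Infra team 24/57 = 42.1% → the Product team
P0: the Product team 47/117 = 40.2%, the Infra team 3/13 = 23.1% → the Product team
P2: the Product team 50/78 = 64.1%, the Infra team 24/43 = 55.8% → the Product team
P3: the Product team 7/10 = 70.0%, the Infra team 85/129 = 65.9% → the Product team
Overall: the Product team 135/262 = 51.5%, the Infra team 136/242 = 56.2% → the Infra team
The Product team wins each ticket group but the Infra team wins overall — the comparison reverses. The Product team's tickets skew toward P0, which has a lower base rate.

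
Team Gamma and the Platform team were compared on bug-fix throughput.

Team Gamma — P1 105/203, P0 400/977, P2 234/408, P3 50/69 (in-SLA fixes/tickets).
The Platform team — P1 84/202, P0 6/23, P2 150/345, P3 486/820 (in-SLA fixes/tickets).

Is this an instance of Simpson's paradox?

P1: Team Gamma 105/203 = 51.7%, the Platform team 84/202 = 41.6% → Team Gamma
P0: Team Gamma 400/977 = 40.9%, the Platform team 6/23 = 26.1% → Team Gamma
P2: Team Gamma 234/408 = 57.4%, the Platform team 150/345 = 43.5% → Team Gamma
P3: Team Gamma 50/69 = 72.5%, the Platform team 486/820 = 59.3% → Team Gamma
Overall: Team Gamma 789/1657 = 47.6%, the Platform team 726/1390 = 52.2% → the Platform team
Team Gamma wins each ticket group but the Platform team wins overall — the comparison reverses. Team Gamma's tickets skew toward P0, which has a lower base rate.

Yes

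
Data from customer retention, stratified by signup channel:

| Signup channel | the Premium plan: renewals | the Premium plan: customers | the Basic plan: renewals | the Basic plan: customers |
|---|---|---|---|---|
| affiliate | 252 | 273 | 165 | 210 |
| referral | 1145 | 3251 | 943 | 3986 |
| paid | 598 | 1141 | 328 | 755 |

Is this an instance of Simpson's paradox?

Affiliate: the Premium plan 252/273 = 92.3%, the Basic plan 165/210 = 78.6% → the Premium plan
Referral: the Premium plan 1145/3251 = 35.2%, the Basic plan 943/3986 = 23.7% → the Premium plan
Paid: the Premium plan 598/1141 = 52.4%, the Basic plan 328/755 = 43.4% → the Premium plan
Overall: the Premium plan 1995/4665 = 42.8%, the Basic plan 1436/4951 = 29.0% → the Premium plan
The Premium plan wins overall and in every signup group — no reversal.

No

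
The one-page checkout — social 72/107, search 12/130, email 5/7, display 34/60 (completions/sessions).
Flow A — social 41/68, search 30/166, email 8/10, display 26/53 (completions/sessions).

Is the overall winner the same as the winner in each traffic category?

Social: the one-page checkout 72/107 = 67.3%, Flow A 41/68 = 60.3% → the one-page checkout
Search: the one-page checkout 12/130 = 9.2%, Flow A 30/166 = 18.1% → Flow A
Email: the one-page checkout 5/7 = 71.4%, Flow A 8/10 = 80.0% → Flow A
Display: the one-page checkout 34/60 = 56.7%, Flow A 26/53 = 49.1% → the one-page checkout
Overall: the one-page checkout 123/304 = 40.5%, Flow A 105/297 = 35.4% → the one-page checkout
Neither sweeps: the one-page checkout wins 2 of 4 groups, Flow A wins 2. The one-page checkout wins overall but not every group — no Simpson reversal.

No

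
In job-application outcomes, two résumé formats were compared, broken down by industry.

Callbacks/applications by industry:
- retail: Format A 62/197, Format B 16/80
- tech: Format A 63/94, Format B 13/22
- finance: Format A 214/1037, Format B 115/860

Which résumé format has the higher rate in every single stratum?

Retail: Format A 62/197 = 31.5%, Format B 16/80 = 20.0% → Format A
Tech: Format A 63/94 = 67.0%, Format B 13/22 = 59.1% → Format A
Finance: Format A 214/1037 = 20.6%, Format B 115/860 = 13.4% → Format A
Format A has the higher rate in all 3 groups.

Format A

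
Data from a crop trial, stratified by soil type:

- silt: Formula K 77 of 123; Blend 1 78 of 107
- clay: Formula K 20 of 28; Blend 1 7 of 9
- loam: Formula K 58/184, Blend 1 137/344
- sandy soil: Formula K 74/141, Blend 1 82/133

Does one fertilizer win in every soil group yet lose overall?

Silt: Formula K 77/123 = 62.6%, Blend 1 78/107 = 72.9% → Blend 1
Clay: Formula K 20/28 = 71.4%, Blend 1 7/9 = 77.8% → Blend 1
Loam: Formula K 58/184 = 31.5%, Blend 1 137/344 = 39.8% → Blend 1
Sandy soil: Formula K 74/141 = 52.5%, Blend 1 82/133 = 61.7% → Blend 1
Overall: Formula K 229/476 = 48.1%, Blend 1 304/593 = 51.3% → Blend 1
Blend 1 wins overall and in every soil group — no reversal.

No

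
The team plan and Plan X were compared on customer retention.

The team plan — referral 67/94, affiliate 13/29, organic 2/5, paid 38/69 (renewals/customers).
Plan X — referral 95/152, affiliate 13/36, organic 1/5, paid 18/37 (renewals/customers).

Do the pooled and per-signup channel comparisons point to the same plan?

Referral: the team plan 67/94 = 71.3%, Plan X 95/152 = 62.5% → the team plan
Affiliate: the team plan 13/29 = 44.8%, Plan X 13/36 = 36.1% → the team plan
Organic: the team plan 2/5 = 40.0%, Plan X 1/5 = 20.0% → the team plan
Paid: the team plan 38/69 = 55.1%, Plan X 18/37 = 48.6% → the team plan
Overall: the team plan 120/197 = 60.9%, Plan X 127/230 = 55.2% → the team plan
The team plan wins overall and in every signup group — no reversal.

Yes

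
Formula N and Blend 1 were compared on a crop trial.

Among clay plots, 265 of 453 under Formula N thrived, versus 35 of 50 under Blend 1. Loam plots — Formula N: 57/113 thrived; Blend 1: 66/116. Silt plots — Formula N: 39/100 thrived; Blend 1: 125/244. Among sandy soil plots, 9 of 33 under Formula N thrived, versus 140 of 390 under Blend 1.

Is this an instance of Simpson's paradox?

Clay: Formula N 265/453 = 58.5%, Blend 1 35/50 = 70.0% → Blend 1
Loam: Formula N 57/113 = 50.4%, Blend 1 66/116 = 56.9% → Blend 1
Silt: Formula N 39/100 = 39.0%, Blend 1 125/244 = 51.2% → Blend 1
Sandy soil: Formula N 9/33 = 27.3%, Blend 1 140/390 = 35.9% → Blend 1
Overall: Formula N 370/699 = 52.9%, Blend 1 366/800 = 45.8% → Formula N
Blend 1 wins each soil group but Formula N wins overall — the comparison reverses. Blend 1's plots skew toward sandy soil, which has a lower base rate.

Yes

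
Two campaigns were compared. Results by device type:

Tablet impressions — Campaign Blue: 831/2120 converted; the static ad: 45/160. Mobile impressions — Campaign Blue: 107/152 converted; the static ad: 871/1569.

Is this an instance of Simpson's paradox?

Yes

Tablet: Campaign Blue 831/2120 = 39.2%, the static ad 45/160 = 28.1% → Campaign Blue
Mobile: Campaign Blue 107/152 = 70.4%, the static ad 871/1569 = 55.5% → Campaign Blue
Overall: Campaign Blue 938/2272 = 41.3%, the static ad 916/1729 = 53.0% → the static ad
Campaign Blue wins each device group but the static ad wins overall — the comparison reverses. Campaign Blue's impressions skew toward tablet, which has a lower base rate.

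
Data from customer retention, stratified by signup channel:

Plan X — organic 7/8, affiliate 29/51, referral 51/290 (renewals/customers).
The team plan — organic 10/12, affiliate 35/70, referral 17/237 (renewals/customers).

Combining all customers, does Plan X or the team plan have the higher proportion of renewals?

Plan X

Organic: Plan X 7/8 = 87.5%, the team plan 10/12 = 83.3% → Plan X
Affiliate: Plan X 29/51 = 56.9%, the team plan 35/70 = 50.0% → Plan X
Referral: Plan X 51/290 = 17.6%, the team plan 17/237 = 7.2% → Plan X
Overall: Plan X 87/349 = 24.9%, the team plan 62/319 = 19.4% → Plan X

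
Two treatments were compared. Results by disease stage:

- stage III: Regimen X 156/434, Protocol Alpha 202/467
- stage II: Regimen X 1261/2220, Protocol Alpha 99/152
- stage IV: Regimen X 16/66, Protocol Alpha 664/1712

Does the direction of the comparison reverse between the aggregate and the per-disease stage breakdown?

Stage III: Regimen X 156/434 = 35.9%, Protocol Alpha 202/467 = 43.3% → Protocol Alpha
Stage II: Regimen X 1261/2220 = 56.8%, Protocol Alpha 99/152 = 65.1% → Protocol Alpha
Stage IV: Regimen X 16/66 = 24.2%, Protocol Alpha 664/1712 = 38.8% → Protocol Alpha
Overall: Regimen X 1433/2720 = 52.7%, Protocol Alpha 965/2331 = 41.4% → Regimen X
Protocol Alpha wins each disease group but Regimen X wins overall — the comparison reverses. Protocol Alpha's patients skew toward stage IV, which has a lower base rate.

Yes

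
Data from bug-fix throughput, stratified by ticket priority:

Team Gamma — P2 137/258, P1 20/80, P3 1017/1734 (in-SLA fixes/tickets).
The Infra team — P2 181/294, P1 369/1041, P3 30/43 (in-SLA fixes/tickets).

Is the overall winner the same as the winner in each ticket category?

No

P2: Team Gamma 137/258 = 53.1%, the Infra team 181/294 = 61.6% → the Infra team
P1: Team Gamma 20/80 = 25.0%, the Infra team 369/1041 = 35.4% → the Infra team
P3: Team Gamma 1017/1734 = 58.7%, the Infra team 30/43 = 69.8% → the Infra team
Overall: Team Gamma 1174/2072 = 56.7%, the Infra team 580/1378 = 42.1% → Team Gamma
The Infra team wins each ticket group but Team Gamma wins overall — the comparison reverses. The Infra team's tickets skew toward P1, which has a lower base rate.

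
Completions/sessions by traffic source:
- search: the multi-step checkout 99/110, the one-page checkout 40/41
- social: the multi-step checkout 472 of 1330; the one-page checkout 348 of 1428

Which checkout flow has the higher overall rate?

Search: the multi-step checkout 99/110 = 90.0%, the one-page checkout 40/41 = 97.6% → the one-page checkout
Social: the multi-step checkout 472/1330 = 35.5%, the one-page checkout 348/1428 = 24.4% → the multi-step checkout
Overall: the multi-step checkout 571/1440 = 39.7%, the one-page checkout 388/1469 = 26.4% → the multi-step checkout
(Neither sweeps every traffic group, but the multi-step checkout has the higher pooled rate.)

the multi-step checkout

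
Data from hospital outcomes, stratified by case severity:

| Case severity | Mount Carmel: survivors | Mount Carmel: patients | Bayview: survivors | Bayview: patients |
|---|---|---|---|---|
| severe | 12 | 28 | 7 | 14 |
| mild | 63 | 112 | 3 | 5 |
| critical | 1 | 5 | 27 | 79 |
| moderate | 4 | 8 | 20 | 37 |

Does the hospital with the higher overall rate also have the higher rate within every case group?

No

Severe: Mount Carmel 12/28 = 42.9%, Bayview 7/14 = 50.0% → Bayview
Mild: Mount Carmel 63/112 = 56.2%, Bayview 3/5 = 60.0% → Bayview
Critical: Mount Carmel 1/5 = 20.0%, Bayview 27/79 = 34.2% → Bayview
Moderate: Mount Carmel 4/8 = 50.0%, Bayview 20/37 = 54.1% → Bayview
Overall: Mount Carmel 80/153 = 52.3%, Bayview 57/135 = 42.2% → Mount Carmel
Bayview wins each case group but Mount Carmel wins overall — the comparison reverses. Bayview's patients skew toward critical, which has a lower base rate.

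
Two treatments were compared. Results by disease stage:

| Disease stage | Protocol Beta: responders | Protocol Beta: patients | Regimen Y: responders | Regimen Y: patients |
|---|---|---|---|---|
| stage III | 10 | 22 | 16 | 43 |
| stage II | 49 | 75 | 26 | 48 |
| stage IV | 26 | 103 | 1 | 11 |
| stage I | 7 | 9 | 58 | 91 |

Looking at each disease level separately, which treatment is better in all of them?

Protocol Beta

Stage III: Protocol Beta 10/22 = 45.5%, Regimen Y 16/43 = 37.2% → Protocol Beta
Stage II: Protocol Beta 49/75 = 65.3%, Regimen Y 26/48 = 54.2% → Protocol Beta
Stage IV: Protocol Beta 26/103 = 25.2%, Regimen Y 1/11 = 9.1% → Protocol Beta
Stage I: Protocol Beta 7/9 = 77.8%, Regimen Y 58/91 = 63.7% → Protocol Beta
Protocol Beta has the higher rate in all 4 groups.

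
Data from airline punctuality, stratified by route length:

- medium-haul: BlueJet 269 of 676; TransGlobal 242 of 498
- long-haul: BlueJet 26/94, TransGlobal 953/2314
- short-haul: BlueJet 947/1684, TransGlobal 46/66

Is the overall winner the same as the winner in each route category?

Medium-haul: BlueJet 269/676 = 39.8%, TransGlobal 242/498 = 48.6% → TransGlobal
Long-haul: BlueJet 26/94 = 27.7%, TransGlobal 953/2314 = 41.2% → TransGlobal
Short-haul: BlueJet 947/1684 = 56.2%, TransGlobal 46/66 = 69.7% → TransGlobal
Overall: BlueJet 1242/2454 = 50.6%, TransGlobal 1241/2878 = 43.1% → BlueJet
TransGlobal wins each route group but BlueJet wins overall — the comparison reverses. TransGlobal's flights skew toward long-haul, which has a lower base rate.

No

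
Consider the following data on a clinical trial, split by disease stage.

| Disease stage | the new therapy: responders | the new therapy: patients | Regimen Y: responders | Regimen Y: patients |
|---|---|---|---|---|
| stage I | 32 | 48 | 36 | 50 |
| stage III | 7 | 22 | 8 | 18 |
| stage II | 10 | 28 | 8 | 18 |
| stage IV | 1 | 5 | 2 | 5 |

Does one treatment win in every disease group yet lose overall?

No

Stage I: the new therapy 32/48 = 66.7%, Regimen Y 36/50 = 72.0% → Regimen Y
Stage III: the new therapy 7/22 = 31.8%, Regimen Y 8/18 = 44.4% → Regimen Y
Stage II: the new therapy 10/28 = 35.7%, Regimen Y 8/18 = 44.4% → Regimen Y
Stage IV: the new therapy 1/5 = 20.0%, Regimen Y 2/5 = 40.0% → Regimen Y
Overall: the new therapy 50/103 = 48.5%, Regimen Y 54/91 = 59.3% → Regimen Y
Regimen Y wins overall and in every disease group — no reversal.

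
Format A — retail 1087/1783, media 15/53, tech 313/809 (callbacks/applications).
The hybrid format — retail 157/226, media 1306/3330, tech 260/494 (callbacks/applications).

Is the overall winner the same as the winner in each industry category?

No

Retail: Format A 1087/1783 = 61.0%, the hybrid format 157/226 = 69.5% → the hybrid format
Media: Format A 15/53 = 28.3%, the hybrid format 1306/3330 = 39.2% → the hybrid format
Tech: Format A 313/809 = 38.7%, the hybrid format 260/494 = 52.6% → the hybrid format
Overall: Format A 1415/2645 = 53.5%, the hybrid format 1723/4050 = 42.5% → Format A
The hybrid format wins each industry group but Format A wins overall — the comparison reverses. The hybrid format's applications skew toward media, which has a lower base rate.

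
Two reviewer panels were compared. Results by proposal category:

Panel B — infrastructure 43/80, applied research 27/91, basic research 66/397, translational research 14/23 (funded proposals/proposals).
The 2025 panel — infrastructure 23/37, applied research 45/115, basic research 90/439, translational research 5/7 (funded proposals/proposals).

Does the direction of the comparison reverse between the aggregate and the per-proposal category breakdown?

No

Infrastructure: Panel B 43/80 = 53.8%, the 2025 panel 23/37 = 62.2% → the 2025 panel
Applied research: Panel B 27/91 = 29.7%, the 2025 panel 45/115 = 39.1% → the 2025 panel
Basic research: Panel B 66/397 = 16.6%, the 2025 panel 90/439 = 20.5% → the 2025 panel
Translational research: Panel B 14/23 = 60.9%, the 2025 panel 5/7 = 71.4% → the 2025 panel
Overall: Panel B 150/591 = 25.4%, the 2025 panel 163/598 = 27.3% → the 2025 panel
The 2025 panel wins overall and in every proposal group — no reversal.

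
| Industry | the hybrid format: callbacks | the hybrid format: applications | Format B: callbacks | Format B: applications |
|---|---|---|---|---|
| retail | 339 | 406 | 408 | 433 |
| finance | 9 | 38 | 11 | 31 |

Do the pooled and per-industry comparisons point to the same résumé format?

Yes

Retail: the hybrid format 339/406 = 83.5%, Format B 408/433 = 94.2% → Format B
Finance: the hybrid format 9/38 = 23.7%, Format B 11/31 = 35.5% → Format B
Overall: the hybrid format 348/444 = 78.4%, Format B 419/464 = 90.3% → Format B
Format B wins overall and in every industry group — no reversal.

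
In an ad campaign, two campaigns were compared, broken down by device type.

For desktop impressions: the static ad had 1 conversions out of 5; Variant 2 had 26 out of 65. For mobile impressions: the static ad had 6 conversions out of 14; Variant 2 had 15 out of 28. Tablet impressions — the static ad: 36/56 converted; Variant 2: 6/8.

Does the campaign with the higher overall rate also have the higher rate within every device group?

Desktop: the static ad 1/5 = 20.0%, Variant 2 26/65 = 40.0% → Variant 2
Mobile: the static ad 6/14 = 42.9%, Variant 2 15/28 = 53.6% → Variant 2
Tablet: the static ad 36/56 = 64.3%, Variant 2 6/8 = 75.0% → Variant 2
Overall: the static ad 43/75 = 57.3%, Variant 2 47/101 = 46.5% → the static ad
Variant 2 wins each device group but the static ad wins overall — the comparison reverses. Variant 2's impressions skew toward desktop, which has a lower base rate.

No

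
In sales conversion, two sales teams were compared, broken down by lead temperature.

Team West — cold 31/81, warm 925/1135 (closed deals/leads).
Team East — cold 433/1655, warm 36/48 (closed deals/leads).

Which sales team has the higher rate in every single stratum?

Cold: Team West 31/81 = 38.3%, Team East 433/1655 = 26.2% → Team West
Warm: Team West 925/1135 = 81.5%, Team East 36/48 = 75.0% → Team West
Team West has the higher rate in both groups.

Team West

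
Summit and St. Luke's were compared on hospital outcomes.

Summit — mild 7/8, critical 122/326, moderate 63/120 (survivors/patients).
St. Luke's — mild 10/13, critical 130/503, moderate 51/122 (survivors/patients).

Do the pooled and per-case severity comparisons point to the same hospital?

Yes

Mild: Summit 7/8 = 87.5%, St. Luke's 10/13 = 76.9% → Summit
Critical: Summit 122/326 = 37.4%, St. Luke's 130/503 = 25.8% → Summit
Moderate: Summit 63/120 = 52.5%, St. Luke's 51/122 = 41.8% → Summit
Overall: Summit 192/454 = 42.3%, St. Luke's 191/638 = 29.9% → Summit
Summit wins overall and in every case group — no reversal.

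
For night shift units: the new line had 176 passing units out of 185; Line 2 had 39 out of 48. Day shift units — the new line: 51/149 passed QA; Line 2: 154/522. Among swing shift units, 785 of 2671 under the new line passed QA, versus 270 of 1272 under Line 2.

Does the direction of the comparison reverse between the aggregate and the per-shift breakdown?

No

Night shift: the new line 176/185 = 95.1%, Line 2 39/48 = 81.2% → the new line
Day shift: the new line 51/149 = 34.2%, Line 2 154/522 = 29.5% → the new line
Swing shift: the new line 785/2671 = 29.4%, Line 2 270/1272 = 21.2% → the new line
Overall: the new line 1012/3005 = 33.7%, Line 2 463/1842 = 25.1% → the new line
The new line wins overall and in every shift group — no reversal.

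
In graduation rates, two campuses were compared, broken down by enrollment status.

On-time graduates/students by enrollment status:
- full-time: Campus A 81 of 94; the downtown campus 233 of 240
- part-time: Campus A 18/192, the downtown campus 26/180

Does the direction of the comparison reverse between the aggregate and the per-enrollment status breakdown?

Full-time: Campus A 81/94 = 86.2%, the downtown campus 233/240 = 97.1% → the downtown campus
Part-time: Campus A 18/192 = 9.4%, the downtown campus 26/180 = 14.4% → the downtown campus
Overall: Campus A 99/286 = 34.6%, the downtown campus 259/420 = 61.7% → the downtown campus
The downtown campus wins overall and in every enrollment group — no reversal.

No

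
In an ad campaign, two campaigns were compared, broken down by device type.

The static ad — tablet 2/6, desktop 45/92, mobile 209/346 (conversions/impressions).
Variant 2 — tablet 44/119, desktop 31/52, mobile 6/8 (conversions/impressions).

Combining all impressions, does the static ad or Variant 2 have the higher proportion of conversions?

Tablet: the static ad 2/6 = 33.3%, Variant 2 44/119 = 37.0% → Variant 2
Desktop: the static ad 45/92 = 48.9%, Variant 2 31/52 = 59.6% → Variant 2
Mobile: the static ad 209/346 = 60.4%, Variant 2 6/8 = 75.0% → Variant 2
Overall: the static ad 256/444 = 57.7%, Variant 2 81/179 = 45.3% → the static ad
(Variant 2 wins every device group but the static ad wins overall — Variant 2's impressions skew toward the low-rate tablet group.)

the static ad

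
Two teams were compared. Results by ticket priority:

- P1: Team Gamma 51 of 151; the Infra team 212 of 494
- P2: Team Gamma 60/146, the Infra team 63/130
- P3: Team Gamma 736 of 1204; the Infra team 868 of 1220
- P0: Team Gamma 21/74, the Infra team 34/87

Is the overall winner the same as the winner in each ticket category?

P1: Team Gamma 51/151 = 33.8%, the Infra team 212/494 = 42.9% → the Infra team
P2: Team Gamma 60/146 = 41.1%, the Infra team 63/130 = 48.5% → the Infra team
P3: Team Gamma 736/1204 = 61.1%, the Infra team 868/1220 = 71.1% → the Infra team
P0: Team Gamma 21/74 = 28.4%, the Infra team 34/87 = 39.1% → the Infra team
Overall: Team Gamma 868/1575 = 55.1%, the Infra team 1177/1931 = 61.0% → the Infra team
The Infra team wins overall and in every ticket group — no reversal.

Yes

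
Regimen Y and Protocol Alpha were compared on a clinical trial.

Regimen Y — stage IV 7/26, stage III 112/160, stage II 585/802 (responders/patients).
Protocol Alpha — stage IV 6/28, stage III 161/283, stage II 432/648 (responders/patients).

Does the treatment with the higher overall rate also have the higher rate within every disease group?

Stage IV: Regimen Y 7/26 = 26.9%, Protocol Alpha 6/28 = 21.4% → Regimen Y
Stage III: Regimen Y 112/160 = 70.0%, Protocol Alpha 161/283 = 56.9% → Regimen Y
Stage II: Regimen Y 585/802 = 72.9%, Protocol Alpha 432/648 = 66.7% → Regimen Y
Overall: Regimen Y 704/988 = 71.3%, Protocol Alpha 599/959 = 62.5% → Regimen Y
Regimen Y wins overall and in every disease group — no reversal.

Yes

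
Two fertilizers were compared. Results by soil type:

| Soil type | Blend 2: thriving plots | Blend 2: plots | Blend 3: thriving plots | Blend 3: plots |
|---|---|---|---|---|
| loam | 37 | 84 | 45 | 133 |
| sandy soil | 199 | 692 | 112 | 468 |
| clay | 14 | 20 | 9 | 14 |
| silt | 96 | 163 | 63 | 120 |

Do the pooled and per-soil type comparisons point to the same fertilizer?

Loam: Blend 2 37/84 = 44.0%, Blend 3 45/133 = 33.8% → Blend 2
Sandy soil: Blend 2 199/692 = 28.8%, Blend 3 112/468 = 23.9% → Blend 2
Clay: Blend 2 14/20 = 70.0%, Blend 3 9/14 = 64.3% → Blend 2
Silt: Blend 2 96/163 = 58.9%, Blend 3 63/120 = 52.5% → Blend 2
Overall: Blend 2 346/959 = 36.1%, Blend 3 229/735 = 31.2% → Blend 2
Blend 2 wins overall and in every soil group — no reversal.

Yes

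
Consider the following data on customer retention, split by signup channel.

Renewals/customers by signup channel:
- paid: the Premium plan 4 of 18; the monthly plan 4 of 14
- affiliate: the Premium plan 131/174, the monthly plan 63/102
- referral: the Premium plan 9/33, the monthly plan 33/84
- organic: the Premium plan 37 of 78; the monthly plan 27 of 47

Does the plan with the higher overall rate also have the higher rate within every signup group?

Paid: the Premium plan 4/18 = 22.2%, the monthly plan 4/14 = 28.6% → the monthly plan
Affiliate: the Premium plan 131/174 = 75.3%, the monthly plan 63/102 = 61.8% → the Premium plan
Referral: the Premium plan 9/33 = 27.3%, the monthly plan 33/84 = 39.3% → the monthly plan
Organic: the Premium plan 37/78 = 47.4%, the monthly plan 27/47 = 57.4% → the monthly plan
Overall: the Premium plan 181/303 = 59.7%, the monthly plan 127/247 = 51.4% → the Premium plan
Neither sweeps: the Premium plan wins 1 of 4 groups, the monthly plan wins 3. The Premium plan wins overall but not every group — no Simpson reversal.

No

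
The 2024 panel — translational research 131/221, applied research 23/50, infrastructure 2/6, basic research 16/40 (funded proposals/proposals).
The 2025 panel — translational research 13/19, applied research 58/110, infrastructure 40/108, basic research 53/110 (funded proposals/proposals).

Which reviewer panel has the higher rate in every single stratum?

Translational research: the 2024 panel 131/221 = 59.3%, the 2025 panel 13/19 = 68.4% → the 2025 panel
Applied research: the 2024 panel 23/50 = 46.0%, the 2025 panel 58/110 = 52.7% → the 2025 panel
Infrastructure: the 2024 panel 2/6 = 33.3%, the 2025 panel 40/108 = 37.0% → the 2025 panel
Basic research: the 2024 panel 16/40 = 40.0%, the 2025 panel 53/110 = 48.2% → the 2025 panel
The 2025 panel has the higher rate in all 4 groups.

the 2025 panel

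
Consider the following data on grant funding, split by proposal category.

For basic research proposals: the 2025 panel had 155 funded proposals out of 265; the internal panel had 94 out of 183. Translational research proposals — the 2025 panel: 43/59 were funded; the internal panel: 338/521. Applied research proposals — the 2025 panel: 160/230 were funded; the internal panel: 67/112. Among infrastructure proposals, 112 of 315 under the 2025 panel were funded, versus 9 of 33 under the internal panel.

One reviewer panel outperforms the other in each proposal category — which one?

Basic research: the 2025 panel 155/265 = 58.5%, the internal panel 94/183 = 51.4% → the 2025 panel
Translational research: the 2025 panel 43/59 = 72.9%, the internal panel 338/521 = 64.9% → the 2025 panel
Applied research: the 2025 panel 160/230 = 69.6%, the internal panel 67/112 = 59.8% → the 2025 panel
Infrastructure: the 2025 panel 112/315 = 35.6%, the internal panel 9/33 = 27.3% → the 2025 panel
The 2025 panel has the higher rate in all 4 groups.

the 2025 panel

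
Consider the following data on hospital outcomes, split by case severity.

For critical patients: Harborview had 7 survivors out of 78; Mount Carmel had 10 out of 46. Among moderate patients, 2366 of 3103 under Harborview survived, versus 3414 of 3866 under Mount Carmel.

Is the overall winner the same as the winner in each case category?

Yes

Critical: Harborview 7/78 = 9.0%, Mount Carmel 10/46 = 21.7% → Mount Carmel
Moderate: Harborview 2366/3103 = 76.2%, Mount Carmel 3414/3866 = 88.3% → Mount Carmel
Overall: Harborview 2373/3181 = 74.6%, Mount Carmel 3424/3912 = 87.5% → Mount Carmel
Mount Carmel wins overall and in every case group — no reversal.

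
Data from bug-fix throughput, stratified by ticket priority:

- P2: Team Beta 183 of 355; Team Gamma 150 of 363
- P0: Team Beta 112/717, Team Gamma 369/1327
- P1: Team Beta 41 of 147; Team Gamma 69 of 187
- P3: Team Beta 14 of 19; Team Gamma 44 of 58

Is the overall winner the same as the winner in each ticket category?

P2: Team Beta 183/355 = 51.5%, Team Gamma 150/363 = 41.3% → Team Beta
P0: Team Beta 112/717 = 15.6%, Team Gamma 369/1327 = 27.8% → Team Gamma
P1: Team Beta 41/147 = 27.9%, Team Gamma 69/187 = 36.9% → Team Gamma
P3: Team Beta 14/19 = 73.7%, Team Gamma 44/58 = 75.9% → Team Gamma
Overall: Team Beta 350/1238 = 28.3%, Team Gamma 632/1935 = 32.7% → Team Gamma
Neither sweeps: Team Beta wins 1 of 4 groups, Team Gamma wins 3. Team Gamma wins overall but not every group — no Simpson reversal.

No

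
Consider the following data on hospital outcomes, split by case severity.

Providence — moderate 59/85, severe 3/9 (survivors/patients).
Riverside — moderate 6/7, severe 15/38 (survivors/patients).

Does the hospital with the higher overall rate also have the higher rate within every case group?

Moderate: Providence 59/85 = 69.4%, Riverside 6/7 = 85.7% → Riverside
Severe: Providence 3/9 = 33.3%, Riverside 15/38 = 39.5% → Riverside
Overall: Providence 62/94 = 66.0%, Riverside 21/45 = 46.7% → Providence
Riverside wins each case group but Providence wins overall — the comparison reverses. Riverside's patients skew toward severe, which has a lower base rate.

No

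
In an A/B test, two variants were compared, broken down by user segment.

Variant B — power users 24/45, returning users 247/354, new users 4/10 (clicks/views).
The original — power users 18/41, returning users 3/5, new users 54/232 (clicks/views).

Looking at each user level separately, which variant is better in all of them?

Variant B

Power users: Variant B 24/45 = 53.3%, the original 18/41 = 43.9% → Variant B
Returning users: Variant B 247/354 = 69.8%, the original 3/5 = 60.0% → Variant B
New users: Variant B 4/10 = 40.0%, the original 54/232 = 23.3% → Variant B
Variant B has the higher rate in all 3 groups.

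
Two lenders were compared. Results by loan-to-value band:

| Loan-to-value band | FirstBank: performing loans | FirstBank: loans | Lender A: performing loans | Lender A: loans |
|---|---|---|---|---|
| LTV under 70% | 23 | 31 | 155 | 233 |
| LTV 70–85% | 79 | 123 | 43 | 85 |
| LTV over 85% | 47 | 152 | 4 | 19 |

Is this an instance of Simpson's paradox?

Yes

LTV under 70%: FirstBank 23/31 = 74.2%, Lender A 155/233 = 66.5% → FirstBank
LTV 70–85%: FirstBank 79/123 = 64.2%, Lender A 43/85 = 50.6% → FirstBank
LTV over 85%: FirstBank 47/152 = 30.9%, Lender A 4/19 = 21.1% → FirstBank
Overall: FirstBank 149/306 = 48.7%, Lender A 202/337 = 59.9% → Lender A
FirstBank wins each loan-to-value group but Lender A wins overall — the comparison reverses. FirstBank's loans skew toward LTV over 85%, which has a lower base rate.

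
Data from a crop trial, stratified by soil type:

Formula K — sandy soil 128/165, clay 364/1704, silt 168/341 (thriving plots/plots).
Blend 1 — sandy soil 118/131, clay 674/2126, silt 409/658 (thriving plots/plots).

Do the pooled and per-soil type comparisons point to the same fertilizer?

Sandy soil: Formula K 128/165 = 77.6%, Blend 1 118/131 = 90.1% → Blend 1
Clay: Formula K 364/1704 = 21.4%, Blend 1 674/2126 = 31.7% → Blend 1
Silt: Formula K 168/341 = 49.3%, Blend 1 409/658 = 62.2% → Blend 1
Overall: Formula K 660/2210 = 29.9%, Blend 1 1201/2915 = 41.2% → Blend 1
Blend 1 wins overall and in every soil group — no reversal.

Yes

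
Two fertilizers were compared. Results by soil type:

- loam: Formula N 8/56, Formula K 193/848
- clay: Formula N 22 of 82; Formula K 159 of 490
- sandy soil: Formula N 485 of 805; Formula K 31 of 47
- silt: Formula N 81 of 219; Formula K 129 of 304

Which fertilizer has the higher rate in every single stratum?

Formula K

Loam: Formula N 8/56 = 14.3%, Formula K 193/848 = 22.8% → Formula K
Clay: Formula N 22/82 = 26.8%, Formula K 159/490 = 32.4% → Formula K
Sandy soil: Formula N 485/805 = 60.2%, Formula K 31/47 = 66.0% → Formula K
Silt: Formula N 81/219 = 37.0%, Formula K 129/304 = 42.4% → Formula K
Formula K has the higher rate in all 4 groups.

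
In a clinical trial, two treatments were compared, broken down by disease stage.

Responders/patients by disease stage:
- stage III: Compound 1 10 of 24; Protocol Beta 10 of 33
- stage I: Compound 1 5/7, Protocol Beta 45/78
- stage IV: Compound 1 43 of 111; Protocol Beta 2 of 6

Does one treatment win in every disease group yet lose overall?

Yes

Stage III: Compound 1 10/24 = 41.7%, Protocol Beta 10/33 = 30.3% → Compound 1
Stage I: Compound 1 5/7 = 71.4%, Protocol Beta 45/78 = 57.7% → Compound 1
Stage IV: Compound 1 43/111 = 38.7%, Protocol Beta 2/6 = 33.3% → Compound 1
Overall: Compound 1 58/142 = 40.8%, Protocol Beta 57/117 = 48.7% → Protocol Beta
Compound 1 wins each disease group but Protocol Beta wins overall — the comparison reverses. Compound 1's patients skew toward stage IV, which has a lower base rate.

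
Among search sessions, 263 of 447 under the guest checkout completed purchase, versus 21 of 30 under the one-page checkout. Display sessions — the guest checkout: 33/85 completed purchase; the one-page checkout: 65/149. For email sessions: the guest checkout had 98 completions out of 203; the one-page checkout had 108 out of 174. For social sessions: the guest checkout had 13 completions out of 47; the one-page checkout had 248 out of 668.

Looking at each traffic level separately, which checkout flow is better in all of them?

the one-page checkout

Search: the guest checkout 263/447 = 58.8%, the one-page checkout 21/30 = 70.0% → the one-page checkout
Display: the guest checkout 33/85 = 38.8%, the one-page checkout 65/149 = 43.6% → the one-page checkout
Email: the guest checkout 98/203 = 48.3%, the one-page checkout 108/174 = 62.1% → the one-page checkout
Social: the guest checkout 13/47 = 27.7%, the one-page checkout 248/668 = 37.1% → the one-page checkout
The one-page checkout has the higher rate in all 4 groups.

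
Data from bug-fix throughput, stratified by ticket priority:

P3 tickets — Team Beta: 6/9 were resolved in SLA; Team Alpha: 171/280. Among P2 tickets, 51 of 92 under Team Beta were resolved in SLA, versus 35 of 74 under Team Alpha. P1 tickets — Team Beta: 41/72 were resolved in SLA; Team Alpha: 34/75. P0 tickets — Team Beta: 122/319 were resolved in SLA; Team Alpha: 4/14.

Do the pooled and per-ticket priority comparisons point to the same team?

No

P3: Team Beta 6/9 = 66.7%, Team Alpha 171/280 = 61.1% → Team Beta
P2: Team Beta 51/92 = 55.4%, Team Alpha 35/74 = 47.3% → Team Beta
P1: Team Beta 41/72 = 56.9%, Team Alpha 34/75 = 45.3% → Team Beta
P0: Team Beta 122/319 = 38.2%, Team Alpha 4/14 = 28.6% → Team Beta
Overall: Team Beta 220/492 = 44.7%, Team Alpha 244/443 = 55.1% → Team Alpha
Team Beta wins each ticket group but Team Alpha wins overall — the comparison reverses. Team Beta's tickets skew toward P0, which has a lower base rate.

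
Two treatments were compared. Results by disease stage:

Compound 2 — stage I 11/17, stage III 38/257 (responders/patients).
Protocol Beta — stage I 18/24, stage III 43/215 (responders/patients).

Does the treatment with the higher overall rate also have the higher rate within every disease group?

Yes

Stage I: Compound 2 11/17 = 64.7%, Protocol Beta 18/24 = 75.0% → Protocol Beta
Stage III: Compound 2 38/257 = 14.8%, Protocol Beta 43/215 = 20.0% → Protocol Beta
Overall: Compound 2 49/274 = 17.9%, Protocol Beta 61/239 = 25.5% → Protocol Beta
Protocol Beta wins overall and in every disease group — no reversal.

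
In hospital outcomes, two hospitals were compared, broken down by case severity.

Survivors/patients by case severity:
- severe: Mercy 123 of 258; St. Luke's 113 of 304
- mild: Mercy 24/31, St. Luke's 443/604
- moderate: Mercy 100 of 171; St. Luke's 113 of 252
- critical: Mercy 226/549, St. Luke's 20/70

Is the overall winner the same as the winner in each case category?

No

Severe: Mercy 123/258 = 47.7%, St. Luke's 113/304 = 37.2% → Mercy
Mild: Mercy 24/31 = 77.4%, St. Luke's 443/604 = 73.3% → Mercy
Moderate: Mercy 100/171 = 58.5%, St. Luke's 113/252 = 44.8% → Mercy
Critical: Mercy 226/549 = 41.2%, St. Luke's 20/70 = 28.6% → Mercy
Overall: Mercy 473/1009 = 46.9%, St. Luke's 689/1230 = 56.0% → St. Luke's
Mercy wins each case group but St. Luke's wins overall — the comparison reverses. Mercy's patients skew toward critical, which has a lower base rate.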